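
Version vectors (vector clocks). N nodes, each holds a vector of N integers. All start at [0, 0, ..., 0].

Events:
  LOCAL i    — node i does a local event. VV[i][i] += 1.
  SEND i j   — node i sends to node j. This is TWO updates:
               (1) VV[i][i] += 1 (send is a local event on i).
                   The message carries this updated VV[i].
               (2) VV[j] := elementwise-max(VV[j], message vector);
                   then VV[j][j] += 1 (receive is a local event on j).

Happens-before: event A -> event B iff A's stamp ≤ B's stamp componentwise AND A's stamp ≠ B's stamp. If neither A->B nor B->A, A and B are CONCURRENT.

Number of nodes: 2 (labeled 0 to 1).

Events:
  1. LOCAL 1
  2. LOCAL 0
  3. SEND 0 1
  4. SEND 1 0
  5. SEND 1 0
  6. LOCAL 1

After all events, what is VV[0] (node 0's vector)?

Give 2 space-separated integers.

Answer: 4 4

Derivation:
Initial: VV[0]=[0, 0]
Initial: VV[1]=[0, 0]
Event 1: LOCAL 1: VV[1][1]++ -> VV[1]=[0, 1]
Event 2: LOCAL 0: VV[0][0]++ -> VV[0]=[1, 0]
Event 3: SEND 0->1: VV[0][0]++ -> VV[0]=[2, 0], msg_vec=[2, 0]; VV[1]=max(VV[1],msg_vec) then VV[1][1]++ -> VV[1]=[2, 2]
Event 4: SEND 1->0: VV[1][1]++ -> VV[1]=[2, 3], msg_vec=[2, 3]; VV[0]=max(VV[0],msg_vec) then VV[0][0]++ -> VV[0]=[3, 3]
Event 5: SEND 1->0: VV[1][1]++ -> VV[1]=[2, 4], msg_vec=[2, 4]; VV[0]=max(VV[0],msg_vec) then VV[0][0]++ -> VV[0]=[4, 4]
Event 6: LOCAL 1: VV[1][1]++ -> VV[1]=[2, 5]
Final vectors: VV[0]=[4, 4]; VV[1]=[2, 5]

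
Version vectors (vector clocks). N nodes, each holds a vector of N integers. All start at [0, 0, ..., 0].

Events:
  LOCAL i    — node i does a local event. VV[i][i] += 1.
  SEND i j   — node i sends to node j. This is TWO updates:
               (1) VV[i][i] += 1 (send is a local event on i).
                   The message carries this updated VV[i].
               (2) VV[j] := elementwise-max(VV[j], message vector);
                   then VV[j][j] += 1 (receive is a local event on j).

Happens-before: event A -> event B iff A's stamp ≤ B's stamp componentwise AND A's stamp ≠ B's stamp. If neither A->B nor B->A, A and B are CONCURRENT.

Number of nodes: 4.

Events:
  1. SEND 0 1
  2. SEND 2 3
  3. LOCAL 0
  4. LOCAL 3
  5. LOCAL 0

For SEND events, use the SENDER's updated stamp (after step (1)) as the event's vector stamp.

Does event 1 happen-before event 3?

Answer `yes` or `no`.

Initial: VV[0]=[0, 0, 0, 0]
Initial: VV[1]=[0, 0, 0, 0]
Initial: VV[2]=[0, 0, 0, 0]
Initial: VV[3]=[0, 0, 0, 0]
Event 1: SEND 0->1: VV[0][0]++ -> VV[0]=[1, 0, 0, 0], msg_vec=[1, 0, 0, 0]; VV[1]=max(VV[1],msg_vec) then VV[1][1]++ -> VV[1]=[1, 1, 0, 0]
Event 2: SEND 2->3: VV[2][2]++ -> VV[2]=[0, 0, 1, 0], msg_vec=[0, 0, 1, 0]; VV[3]=max(VV[3],msg_vec) then VV[3][3]++ -> VV[3]=[0, 0, 1, 1]
Event 3: LOCAL 0: VV[0][0]++ -> VV[0]=[2, 0, 0, 0]
Event 4: LOCAL 3: VV[3][3]++ -> VV[3]=[0, 0, 1, 2]
Event 5: LOCAL 0: VV[0][0]++ -> VV[0]=[3, 0, 0, 0]
Event 1 stamp: [1, 0, 0, 0]
Event 3 stamp: [2, 0, 0, 0]
[1, 0, 0, 0] <= [2, 0, 0, 0]? True. Equal? False. Happens-before: True

Answer: yes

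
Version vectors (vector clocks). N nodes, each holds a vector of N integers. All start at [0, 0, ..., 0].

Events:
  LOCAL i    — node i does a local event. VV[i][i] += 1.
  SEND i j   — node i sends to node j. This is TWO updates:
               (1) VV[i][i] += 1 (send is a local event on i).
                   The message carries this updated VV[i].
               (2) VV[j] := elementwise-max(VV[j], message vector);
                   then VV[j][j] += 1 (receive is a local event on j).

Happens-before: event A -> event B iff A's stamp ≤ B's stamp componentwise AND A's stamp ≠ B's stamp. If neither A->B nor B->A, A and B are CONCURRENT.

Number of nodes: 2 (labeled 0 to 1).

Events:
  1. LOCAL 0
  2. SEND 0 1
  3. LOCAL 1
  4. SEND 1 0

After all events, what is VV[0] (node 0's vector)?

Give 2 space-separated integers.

Initial: VV[0]=[0, 0]
Initial: VV[1]=[0, 0]
Event 1: LOCAL 0: VV[0][0]++ -> VV[0]=[1, 0]
Event 2: SEND 0->1: VV[0][0]++ -> VV[0]=[2, 0], msg_vec=[2, 0]; VV[1]=max(VV[1],msg_vec) then VV[1][1]++ -> VV[1]=[2, 1]
Event 3: LOCAL 1: VV[1][1]++ -> VV[1]=[2, 2]
Event 4: SEND 1->0: VV[1][1]++ -> VV[1]=[2, 3], msg_vec=[2, 3]; VV[0]=max(VV[0],msg_vec) then VV[0][0]++ -> VV[0]=[3, 3]
Final vectors: VV[0]=[3, 3]; VV[1]=[2, 3]

Answer: 3 3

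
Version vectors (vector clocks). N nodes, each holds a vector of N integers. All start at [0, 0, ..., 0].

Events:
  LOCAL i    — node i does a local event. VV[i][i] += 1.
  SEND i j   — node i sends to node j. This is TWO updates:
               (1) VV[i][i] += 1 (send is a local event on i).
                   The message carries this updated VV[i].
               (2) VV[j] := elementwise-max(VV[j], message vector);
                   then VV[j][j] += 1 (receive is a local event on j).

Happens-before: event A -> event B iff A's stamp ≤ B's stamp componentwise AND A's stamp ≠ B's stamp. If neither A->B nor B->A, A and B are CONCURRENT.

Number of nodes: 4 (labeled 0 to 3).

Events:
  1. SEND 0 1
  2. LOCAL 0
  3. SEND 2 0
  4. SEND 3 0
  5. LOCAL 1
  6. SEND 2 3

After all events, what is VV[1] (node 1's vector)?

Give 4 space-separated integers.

Answer: 1 2 0 0

Derivation:
Initial: VV[0]=[0, 0, 0, 0]
Initial: VV[1]=[0, 0, 0, 0]
Initial: VV[2]=[0, 0, 0, 0]
Initial: VV[3]=[0, 0, 0, 0]
Event 1: SEND 0->1: VV[0][0]++ -> VV[0]=[1, 0, 0, 0], msg_vec=[1, 0, 0, 0]; VV[1]=max(VV[1],msg_vec) then VV[1][1]++ -> VV[1]=[1, 1, 0, 0]
Event 2: LOCAL 0: VV[0][0]++ -> VV[0]=[2, 0, 0, 0]
Event 3: SEND 2->0: VV[2][2]++ -> VV[2]=[0, 0, 1, 0], msg_vec=[0, 0, 1, 0]; VV[0]=max(VV[0],msg_vec) then VV[0][0]++ -> VV[0]=[3, 0, 1, 0]
Event 4: SEND 3->0: VV[3][3]++ -> VV[3]=[0, 0, 0, 1], msg_vec=[0, 0, 0, 1]; VV[0]=max(VV[0],msg_vec) then VV[0][0]++ -> VV[0]=[4, 0, 1, 1]
Event 5: LOCAL 1: VV[1][1]++ -> VV[1]=[1, 2, 0, 0]
Event 6: SEND 2->3: VV[2][2]++ -> VV[2]=[0, 0, 2, 0], msg_vec=[0, 0, 2, 0]; VV[3]=max(VV[3],msg_vec) then VV[3][3]++ -> VV[3]=[0, 0, 2, 2]
Final vectors: VV[0]=[4, 0, 1, 1]; VV[1]=[1, 2, 0, 0]; VV[2]=[0, 0, 2, 0]; VV[3]=[0, 0, 2, 2]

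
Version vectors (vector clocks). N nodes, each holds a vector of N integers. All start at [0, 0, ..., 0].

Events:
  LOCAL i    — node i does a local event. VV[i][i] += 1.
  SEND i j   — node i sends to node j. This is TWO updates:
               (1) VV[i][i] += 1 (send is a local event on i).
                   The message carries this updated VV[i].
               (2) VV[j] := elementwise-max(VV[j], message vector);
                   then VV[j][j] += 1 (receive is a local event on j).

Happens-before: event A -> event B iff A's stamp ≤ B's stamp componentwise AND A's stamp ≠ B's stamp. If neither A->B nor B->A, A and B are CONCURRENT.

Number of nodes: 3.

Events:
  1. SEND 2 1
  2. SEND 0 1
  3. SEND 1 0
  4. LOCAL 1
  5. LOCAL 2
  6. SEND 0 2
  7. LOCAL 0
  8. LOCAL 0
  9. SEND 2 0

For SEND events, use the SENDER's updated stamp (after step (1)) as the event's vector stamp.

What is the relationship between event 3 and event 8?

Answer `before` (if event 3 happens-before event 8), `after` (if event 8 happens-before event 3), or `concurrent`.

Initial: VV[0]=[0, 0, 0]
Initial: VV[1]=[0, 0, 0]
Initial: VV[2]=[0, 0, 0]
Event 1: SEND 2->1: VV[2][2]++ -> VV[2]=[0, 0, 1], msg_vec=[0, 0, 1]; VV[1]=max(VV[1],msg_vec) then VV[1][1]++ -> VV[1]=[0, 1, 1]
Event 2: SEND 0->1: VV[0][0]++ -> VV[0]=[1, 0, 0], msg_vec=[1, 0, 0]; VV[1]=max(VV[1],msg_vec) then VV[1][1]++ -> VV[1]=[1, 2, 1]
Event 3: SEND 1->0: VV[1][1]++ -> VV[1]=[1, 3, 1], msg_vec=[1, 3, 1]; VV[0]=max(VV[0],msg_vec) then VV[0][0]++ -> VV[0]=[2, 3, 1]
Event 4: LOCAL 1: VV[1][1]++ -> VV[1]=[1, 4, 1]
Event 5: LOCAL 2: VV[2][2]++ -> VV[2]=[0, 0, 2]
Event 6: SEND 0->2: VV[0][0]++ -> VV[0]=[3, 3, 1], msg_vec=[3, 3, 1]; VV[2]=max(VV[2],msg_vec) then VV[2][2]++ -> VV[2]=[3, 3, 3]
Event 7: LOCAL 0: VV[0][0]++ -> VV[0]=[4, 3, 1]
Event 8: LOCAL 0: VV[0][0]++ -> VV[0]=[5, 3, 1]
Event 9: SEND 2->0: VV[2][2]++ -> VV[2]=[3, 3, 4], msg_vec=[3, 3, 4]; VV[0]=max(VV[0],msg_vec) then VV[0][0]++ -> VV[0]=[6, 3, 4]
Event 3 stamp: [1, 3, 1]
Event 8 stamp: [5, 3, 1]
[1, 3, 1] <= [5, 3, 1]? True
[5, 3, 1] <= [1, 3, 1]? False
Relation: before

Answer: before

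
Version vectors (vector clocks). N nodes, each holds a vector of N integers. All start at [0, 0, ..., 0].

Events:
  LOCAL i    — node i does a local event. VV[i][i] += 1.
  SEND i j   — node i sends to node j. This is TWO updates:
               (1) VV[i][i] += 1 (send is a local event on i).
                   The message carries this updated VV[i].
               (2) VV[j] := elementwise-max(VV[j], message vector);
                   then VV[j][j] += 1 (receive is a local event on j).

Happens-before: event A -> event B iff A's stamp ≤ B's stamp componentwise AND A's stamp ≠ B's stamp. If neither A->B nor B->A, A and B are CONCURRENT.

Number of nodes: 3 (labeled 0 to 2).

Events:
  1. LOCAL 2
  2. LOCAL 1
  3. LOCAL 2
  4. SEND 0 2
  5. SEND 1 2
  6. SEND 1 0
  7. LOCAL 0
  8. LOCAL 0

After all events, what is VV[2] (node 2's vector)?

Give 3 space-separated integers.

Answer: 1 2 4

Derivation:
Initial: VV[0]=[0, 0, 0]
Initial: VV[1]=[0, 0, 0]
Initial: VV[2]=[0, 0, 0]
Event 1: LOCAL 2: VV[2][2]++ -> VV[2]=[0, 0, 1]
Event 2: LOCAL 1: VV[1][1]++ -> VV[1]=[0, 1, 0]
Event 3: LOCAL 2: VV[2][2]++ -> VV[2]=[0, 0, 2]
Event 4: SEND 0->2: VV[0][0]++ -> VV[0]=[1, 0, 0], msg_vec=[1, 0, 0]; VV[2]=max(VV[2],msg_vec) then VV[2][2]++ -> VV[2]=[1, 0, 3]
Event 5: SEND 1->2: VV[1][1]++ -> VV[1]=[0, 2, 0], msg_vec=[0, 2, 0]; VV[2]=max(VV[2],msg_vec) then VV[2][2]++ -> VV[2]=[1, 2, 4]
Event 6: SEND 1->0: VV[1][1]++ -> VV[1]=[0, 3, 0], msg_vec=[0, 3, 0]; VV[0]=max(VV[0],msg_vec) then VV[0][0]++ -> VV[0]=[2, 3, 0]
Event 7: LOCAL 0: VV[0][0]++ -> VV[0]=[3, 3, 0]
Event 8: LOCAL 0: VV[0][0]++ -> VV[0]=[4, 3, 0]
Final vectors: VV[0]=[4, 3, 0]; VV[1]=[0, 3, 0]; VV[2]=[1, 2, 4]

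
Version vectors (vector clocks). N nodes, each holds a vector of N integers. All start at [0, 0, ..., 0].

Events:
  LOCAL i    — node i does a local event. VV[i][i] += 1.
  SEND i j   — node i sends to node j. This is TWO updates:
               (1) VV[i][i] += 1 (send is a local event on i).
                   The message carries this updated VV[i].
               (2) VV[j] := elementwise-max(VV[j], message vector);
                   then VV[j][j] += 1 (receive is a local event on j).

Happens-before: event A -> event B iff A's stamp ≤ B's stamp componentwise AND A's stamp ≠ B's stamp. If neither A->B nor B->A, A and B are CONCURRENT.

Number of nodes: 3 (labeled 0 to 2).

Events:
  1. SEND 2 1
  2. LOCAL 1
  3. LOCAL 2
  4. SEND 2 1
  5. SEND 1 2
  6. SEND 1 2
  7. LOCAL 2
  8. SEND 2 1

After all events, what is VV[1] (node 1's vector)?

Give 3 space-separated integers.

Initial: VV[0]=[0, 0, 0]
Initial: VV[1]=[0, 0, 0]
Initial: VV[2]=[0, 0, 0]
Event 1: SEND 2->1: VV[2][2]++ -> VV[2]=[0, 0, 1], msg_vec=[0, 0, 1]; VV[1]=max(VV[1],msg_vec) then VV[1][1]++ -> VV[1]=[0, 1, 1]
Event 2: LOCAL 1: VV[1][1]++ -> VV[1]=[0, 2, 1]
Event 3: LOCAL 2: VV[2][2]++ -> VV[2]=[0, 0, 2]
Event 4: SEND 2->1: VV[2][2]++ -> VV[2]=[0, 0, 3], msg_vec=[0, 0, 3]; VV[1]=max(VV[1],msg_vec) then VV[1][1]++ -> VV[1]=[0, 3, 3]
Event 5: SEND 1->2: VV[1][1]++ -> VV[1]=[0, 4, 3], msg_vec=[0, 4, 3]; VV[2]=max(VV[2],msg_vec) then VV[2][2]++ -> VV[2]=[0, 4, 4]
Event 6: SEND 1->2: VV[1][1]++ -> VV[1]=[0, 5, 3], msg_vec=[0, 5, 3]; VV[2]=max(VV[2],msg_vec) then VV[2][2]++ -> VV[2]=[0, 5, 5]
Event 7: LOCAL 2: VV[2][2]++ -> VV[2]=[0, 5, 6]
Event 8: SEND 2->1: VV[2][2]++ -> VV[2]=[0, 5, 7], msg_vec=[0, 5, 7]; VV[1]=max(VV[1],msg_vec) then VV[1][1]++ -> VV[1]=[0, 6, 7]
Final vectors: VV[0]=[0, 0, 0]; VV[1]=[0, 6, 7]; VV[2]=[0, 5, 7]

Answer: 0 6 7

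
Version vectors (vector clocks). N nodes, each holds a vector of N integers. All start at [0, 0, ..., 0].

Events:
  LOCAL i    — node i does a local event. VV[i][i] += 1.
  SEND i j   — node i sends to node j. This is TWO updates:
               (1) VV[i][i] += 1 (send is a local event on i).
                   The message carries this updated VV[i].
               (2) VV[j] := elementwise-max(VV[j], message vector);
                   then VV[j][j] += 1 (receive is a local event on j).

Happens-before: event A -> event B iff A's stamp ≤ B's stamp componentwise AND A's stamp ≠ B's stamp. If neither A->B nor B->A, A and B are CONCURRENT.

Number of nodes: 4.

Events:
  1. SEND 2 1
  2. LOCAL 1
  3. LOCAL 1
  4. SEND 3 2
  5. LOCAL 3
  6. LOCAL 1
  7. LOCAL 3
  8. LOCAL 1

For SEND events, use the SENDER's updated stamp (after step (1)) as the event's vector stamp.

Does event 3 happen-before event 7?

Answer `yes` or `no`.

Answer: no

Derivation:
Initial: VV[0]=[0, 0, 0, 0]
Initial: VV[1]=[0, 0, 0, 0]
Initial: VV[2]=[0, 0, 0, 0]
Initial: VV[3]=[0, 0, 0, 0]
Event 1: SEND 2->1: VV[2][2]++ -> VV[2]=[0, 0, 1, 0], msg_vec=[0, 0, 1, 0]; VV[1]=max(VV[1],msg_vec) then VV[1][1]++ -> VV[1]=[0, 1, 1, 0]
Event 2: LOCAL 1: VV[1][1]++ -> VV[1]=[0, 2, 1, 0]
Event 3: LOCAL 1: VV[1][1]++ -> VV[1]=[0, 3, 1, 0]
Event 4: SEND 3->2: VV[3][3]++ -> VV[3]=[0, 0, 0, 1], msg_vec=[0, 0, 0, 1]; VV[2]=max(VV[2],msg_vec) then VV[2][2]++ -> VV[2]=[0, 0, 2, 1]
Event 5: LOCAL 3: VV[3][3]++ -> VV[3]=[0, 0, 0, 2]
Event 6: LOCAL 1: VV[1][1]++ -> VV[1]=[0, 4, 1, 0]
Event 7: LOCAL 3: VV[3][3]++ -> VV[3]=[0, 0, 0, 3]
Event 8: LOCAL 1: VV[1][1]++ -> VV[1]=[0, 5, 1, 0]
Event 3 stamp: [0, 3, 1, 0]
Event 7 stamp: [0, 0, 0, 3]
[0, 3, 1, 0] <= [0, 0, 0, 3]? False. Equal? False. Happens-before: False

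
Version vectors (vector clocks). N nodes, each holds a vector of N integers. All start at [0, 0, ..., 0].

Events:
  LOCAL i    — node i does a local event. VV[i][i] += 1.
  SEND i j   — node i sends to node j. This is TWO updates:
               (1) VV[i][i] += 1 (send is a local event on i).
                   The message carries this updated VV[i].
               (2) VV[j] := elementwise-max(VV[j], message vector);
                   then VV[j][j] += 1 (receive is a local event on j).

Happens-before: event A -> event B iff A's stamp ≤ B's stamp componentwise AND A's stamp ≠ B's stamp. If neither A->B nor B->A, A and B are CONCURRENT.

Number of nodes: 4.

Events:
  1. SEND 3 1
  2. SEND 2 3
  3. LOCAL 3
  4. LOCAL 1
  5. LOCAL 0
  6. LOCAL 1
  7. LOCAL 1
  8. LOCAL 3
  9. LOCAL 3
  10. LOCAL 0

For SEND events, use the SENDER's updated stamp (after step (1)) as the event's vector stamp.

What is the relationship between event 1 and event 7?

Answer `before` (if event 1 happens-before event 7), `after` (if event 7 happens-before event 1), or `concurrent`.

Answer: before

Derivation:
Initial: VV[0]=[0, 0, 0, 0]
Initial: VV[1]=[0, 0, 0, 0]
Initial: VV[2]=[0, 0, 0, 0]
Initial: VV[3]=[0, 0, 0, 0]
Event 1: SEND 3->1: VV[3][3]++ -> VV[3]=[0, 0, 0, 1], msg_vec=[0, 0, 0, 1]; VV[1]=max(VV[1],msg_vec) then VV[1][1]++ -> VV[1]=[0, 1, 0, 1]
Event 2: SEND 2->3: VV[2][2]++ -> VV[2]=[0, 0, 1, 0], msg_vec=[0, 0, 1, 0]; VV[3]=max(VV[3],msg_vec) then VV[3][3]++ -> VV[3]=[0, 0, 1, 2]
Event 3: LOCAL 3: VV[3][3]++ -> VV[3]=[0, 0, 1, 3]
Event 4: LOCAL 1: VV[1][1]++ -> VV[1]=[0, 2, 0, 1]
Event 5: LOCAL 0: VV[0][0]++ -> VV[0]=[1, 0, 0, 0]
Event 6: LOCAL 1: VV[1][1]++ -> VV[1]=[0, 3, 0, 1]
Event 7: LOCAL 1: VV[1][1]++ -> VV[1]=[0, 4, 0, 1]
Event 8: LOCAL 3: VV[3][3]++ -> VV[3]=[0, 0, 1, 4]
Event 9: LOCAL 3: VV[3][3]++ -> VV[3]=[0, 0, 1, 5]
Event 10: LOCAL 0: VV[0][0]++ -> VV[0]=[2, 0, 0, 0]
Event 1 stamp: [0, 0, 0, 1]
Event 7 stamp: [0, 4, 0, 1]
[0, 0, 0, 1] <= [0, 4, 0, 1]? True
[0, 4, 0, 1] <= [0, 0, 0, 1]? False
Relation: before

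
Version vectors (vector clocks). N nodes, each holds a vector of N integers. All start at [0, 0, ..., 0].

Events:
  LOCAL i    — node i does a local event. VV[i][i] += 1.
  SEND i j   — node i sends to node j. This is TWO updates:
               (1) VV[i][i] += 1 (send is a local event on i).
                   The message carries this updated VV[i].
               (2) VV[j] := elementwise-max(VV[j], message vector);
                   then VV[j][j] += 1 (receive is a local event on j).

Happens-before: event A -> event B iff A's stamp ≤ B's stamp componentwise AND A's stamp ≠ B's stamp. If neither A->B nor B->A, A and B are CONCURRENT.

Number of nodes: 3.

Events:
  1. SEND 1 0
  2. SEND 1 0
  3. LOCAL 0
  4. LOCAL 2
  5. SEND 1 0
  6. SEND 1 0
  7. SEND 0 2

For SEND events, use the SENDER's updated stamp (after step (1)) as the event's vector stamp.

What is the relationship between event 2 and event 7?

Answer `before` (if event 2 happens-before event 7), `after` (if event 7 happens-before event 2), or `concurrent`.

Answer: before

Derivation:
Initial: VV[0]=[0, 0, 0]
Initial: VV[1]=[0, 0, 0]
Initial: VV[2]=[0, 0, 0]
Event 1: SEND 1->0: VV[1][1]++ -> VV[1]=[0, 1, 0], msg_vec=[0, 1, 0]; VV[0]=max(VV[0],msg_vec) then VV[0][0]++ -> VV[0]=[1, 1, 0]
Event 2: SEND 1->0: VV[1][1]++ -> VV[1]=[0, 2, 0], msg_vec=[0, 2, 0]; VV[0]=max(VV[0],msg_vec) then VV[0][0]++ -> VV[0]=[2, 2, 0]
Event 3: LOCAL 0: VV[0][0]++ -> VV[0]=[3, 2, 0]
Event 4: LOCAL 2: VV[2][2]++ -> VV[2]=[0, 0, 1]
Event 5: SEND 1->0: VV[1][1]++ -> VV[1]=[0, 3, 0], msg_vec=[0, 3, 0]; VV[0]=max(VV[0],msg_vec) then VV[0][0]++ -> VV[0]=[4, 3, 0]
Event 6: SEND 1->0: VV[1][1]++ -> VV[1]=[0, 4, 0], msg_vec=[0, 4, 0]; VV[0]=max(VV[0],msg_vec) then VV[0][0]++ -> VV[0]=[5, 4, 0]
Event 7: SEND 0->2: VV[0][0]++ -> VV[0]=[6, 4, 0], msg_vec=[6, 4, 0]; VV[2]=max(VV[2],msg_vec) then VV[2][2]++ -> VV[2]=[6, 4, 2]
Event 2 stamp: [0, 2, 0]
Event 7 stamp: [6, 4, 0]
[0, 2, 0] <= [6, 4, 0]? True
[6, 4, 0] <= [0, 2, 0]? False
Relation: before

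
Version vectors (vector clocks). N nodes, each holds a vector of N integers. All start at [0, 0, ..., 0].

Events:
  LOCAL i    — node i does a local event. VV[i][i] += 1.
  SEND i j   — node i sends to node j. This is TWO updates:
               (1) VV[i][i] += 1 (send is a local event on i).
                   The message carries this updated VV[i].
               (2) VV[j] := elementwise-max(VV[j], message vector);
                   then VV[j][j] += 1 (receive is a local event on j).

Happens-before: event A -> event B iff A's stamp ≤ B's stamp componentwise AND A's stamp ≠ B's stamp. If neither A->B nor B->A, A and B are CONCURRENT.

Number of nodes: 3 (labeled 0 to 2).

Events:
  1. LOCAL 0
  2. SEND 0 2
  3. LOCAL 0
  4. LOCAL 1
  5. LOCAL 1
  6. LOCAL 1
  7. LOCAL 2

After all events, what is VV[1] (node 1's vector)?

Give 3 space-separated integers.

Initial: VV[0]=[0, 0, 0]
Initial: VV[1]=[0, 0, 0]
Initial: VV[2]=[0, 0, 0]
Event 1: LOCAL 0: VV[0][0]++ -> VV[0]=[1, 0, 0]
Event 2: SEND 0->2: VV[0][0]++ -> VV[0]=[2, 0, 0], msg_vec=[2, 0, 0]; VV[2]=max(VV[2],msg_vec) then VV[2][2]++ -> VV[2]=[2, 0, 1]
Event 3: LOCAL 0: VV[0][0]++ -> VV[0]=[3, 0, 0]
Event 4: LOCAL 1: VV[1][1]++ -> VV[1]=[0, 1, 0]
Event 5: LOCAL 1: VV[1][1]++ -> VV[1]=[0, 2, 0]
Event 6: LOCAL 1: VV[1][1]++ -> VV[1]=[0, 3, 0]
Event 7: LOCAL 2: VV[2][2]++ -> VV[2]=[2, 0, 2]
Final vectors: VV[0]=[3, 0, 0]; VV[1]=[0, 3, 0]; VV[2]=[2, 0, 2]

Answer: 0 3 0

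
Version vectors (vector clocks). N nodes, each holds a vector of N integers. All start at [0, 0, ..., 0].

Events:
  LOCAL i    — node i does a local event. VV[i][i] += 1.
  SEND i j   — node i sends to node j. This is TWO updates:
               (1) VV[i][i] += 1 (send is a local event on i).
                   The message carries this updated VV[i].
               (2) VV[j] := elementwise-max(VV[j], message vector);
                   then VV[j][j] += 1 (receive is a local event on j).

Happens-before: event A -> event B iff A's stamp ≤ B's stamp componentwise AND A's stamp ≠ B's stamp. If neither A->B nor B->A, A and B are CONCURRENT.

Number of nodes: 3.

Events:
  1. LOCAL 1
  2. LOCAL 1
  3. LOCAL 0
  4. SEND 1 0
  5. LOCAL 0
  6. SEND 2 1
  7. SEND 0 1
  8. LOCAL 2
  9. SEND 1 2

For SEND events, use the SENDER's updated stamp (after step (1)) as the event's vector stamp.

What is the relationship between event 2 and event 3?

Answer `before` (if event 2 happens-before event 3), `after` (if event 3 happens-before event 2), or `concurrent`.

Answer: concurrent

Derivation:
Initial: VV[0]=[0, 0, 0]
Initial: VV[1]=[0, 0, 0]
Initial: VV[2]=[0, 0, 0]
Event 1: LOCAL 1: VV[1][1]++ -> VV[1]=[0, 1, 0]
Event 2: LOCAL 1: VV[1][1]++ -> VV[1]=[0, 2, 0]
Event 3: LOCAL 0: VV[0][0]++ -> VV[0]=[1, 0, 0]
Event 4: SEND 1->0: VV[1][1]++ -> VV[1]=[0, 3, 0], msg_vec=[0, 3, 0]; VV[0]=max(VV[0],msg_vec) then VV[0][0]++ -> VV[0]=[2, 3, 0]
Event 5: LOCAL 0: VV[0][0]++ -> VV[0]=[3, 3, 0]
Event 6: SEND 2->1: VV[2][2]++ -> VV[2]=[0, 0, 1], msg_vec=[0, 0, 1]; VV[1]=max(VV[1],msg_vec) then VV[1][1]++ -> VV[1]=[0, 4, 1]
Event 7: SEND 0->1: VV[0][0]++ -> VV[0]=[4, 3, 0], msg_vec=[4, 3, 0]; VV[1]=max(VV[1],msg_vec) then VV[1][1]++ -> VV[1]=[4, 5, 1]
Event 8: LOCAL 2: VV[2][2]++ -> VV[2]=[0, 0, 2]
Event 9: SEND 1->2: VV[1][1]++ -> VV[1]=[4, 6, 1], msg_vec=[4, 6, 1]; VV[2]=max(VV[2],msg_vec) then VV[2][2]++ -> VV[2]=[4, 6, 3]
Event 2 stamp: [0, 2, 0]
Event 3 stamp: [1, 0, 0]
[0, 2, 0] <= [1, 0, 0]? False
[1, 0, 0] <= [0, 2, 0]? False
Relation: concurrent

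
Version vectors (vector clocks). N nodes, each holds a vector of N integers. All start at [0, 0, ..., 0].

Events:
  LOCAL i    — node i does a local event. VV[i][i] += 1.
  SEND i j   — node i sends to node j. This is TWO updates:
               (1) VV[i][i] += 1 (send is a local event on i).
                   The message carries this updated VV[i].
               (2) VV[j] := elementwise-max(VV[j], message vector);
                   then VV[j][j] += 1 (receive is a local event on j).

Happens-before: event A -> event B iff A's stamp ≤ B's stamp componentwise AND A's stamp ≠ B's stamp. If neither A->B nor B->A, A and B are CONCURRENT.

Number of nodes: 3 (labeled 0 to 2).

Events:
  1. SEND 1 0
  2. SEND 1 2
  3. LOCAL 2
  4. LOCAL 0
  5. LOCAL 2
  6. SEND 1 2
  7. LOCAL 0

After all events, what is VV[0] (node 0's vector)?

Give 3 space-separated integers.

Answer: 3 1 0

Derivation:
Initial: VV[0]=[0, 0, 0]
Initial: VV[1]=[0, 0, 0]
Initial: VV[2]=[0, 0, 0]
Event 1: SEND 1->0: VV[1][1]++ -> VV[1]=[0, 1, 0], msg_vec=[0, 1, 0]; VV[0]=max(VV[0],msg_vec) then VV[0][0]++ -> VV[0]=[1, 1, 0]
Event 2: SEND 1->2: VV[1][1]++ -> VV[1]=[0, 2, 0], msg_vec=[0, 2, 0]; VV[2]=max(VV[2],msg_vec) then VV[2][2]++ -> VV[2]=[0, 2, 1]
Event 3: LOCAL 2: VV[2][2]++ -> VV[2]=[0, 2, 2]
Event 4: LOCAL 0: VV[0][0]++ -> VV[0]=[2, 1, 0]
Event 5: LOCAL 2: VV[2][2]++ -> VV[2]=[0, 2, 3]
Event 6: SEND 1->2: VV[1][1]++ -> VV[1]=[0, 3, 0], msg_vec=[0, 3, 0]; VV[2]=max(VV[2],msg_vec) then VV[2][2]++ -> VV[2]=[0, 3, 4]
Event 7: LOCAL 0: VV[0][0]++ -> VV[0]=[3, 1, 0]
Final vectors: VV[0]=[3, 1, 0]; VV[1]=[0, 3, 0]; VV[2]=[0, 3, 4]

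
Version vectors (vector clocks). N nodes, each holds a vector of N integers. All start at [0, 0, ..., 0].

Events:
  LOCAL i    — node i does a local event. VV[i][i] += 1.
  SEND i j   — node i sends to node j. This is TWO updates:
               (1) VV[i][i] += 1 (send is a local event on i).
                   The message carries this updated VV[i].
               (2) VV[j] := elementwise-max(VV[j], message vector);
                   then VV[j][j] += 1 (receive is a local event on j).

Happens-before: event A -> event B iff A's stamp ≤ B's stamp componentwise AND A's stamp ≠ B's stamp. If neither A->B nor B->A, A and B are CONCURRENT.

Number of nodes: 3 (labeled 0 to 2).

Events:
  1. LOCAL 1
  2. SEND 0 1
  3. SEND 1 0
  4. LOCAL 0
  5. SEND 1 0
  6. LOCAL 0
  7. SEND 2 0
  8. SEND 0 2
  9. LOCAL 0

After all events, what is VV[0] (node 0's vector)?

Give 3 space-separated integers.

Initial: VV[0]=[0, 0, 0]
Initial: VV[1]=[0, 0, 0]
Initial: VV[2]=[0, 0, 0]
Event 1: LOCAL 1: VV[1][1]++ -> VV[1]=[0, 1, 0]
Event 2: SEND 0->1: VV[0][0]++ -> VV[0]=[1, 0, 0], msg_vec=[1, 0, 0]; VV[1]=max(VV[1],msg_vec) then VV[1][1]++ -> VV[1]=[1, 2, 0]
Event 3: SEND 1->0: VV[1][1]++ -> VV[1]=[1, 3, 0], msg_vec=[1, 3, 0]; VV[0]=max(VV[0],msg_vec) then VV[0][0]++ -> VV[0]=[2, 3, 0]
Event 4: LOCAL 0: VV[0][0]++ -> VV[0]=[3, 3, 0]
Event 5: SEND 1->0: VV[1][1]++ -> VV[1]=[1, 4, 0], msg_vec=[1, 4, 0]; VV[0]=max(VV[0],msg_vec) then VV[0][0]++ -> VV[0]=[4, 4, 0]
Event 6: LOCAL 0: VV[0][0]++ -> VV[0]=[5, 4, 0]
Event 7: SEND 2->0: VV[2][2]++ -> VV[2]=[0, 0, 1], msg_vec=[0, 0, 1]; VV[0]=max(VV[0],msg_vec) then VV[0][0]++ -> VV[0]=[6, 4, 1]
Event 8: SEND 0->2: VV[0][0]++ -> VV[0]=[7, 4, 1], msg_vec=[7, 4, 1]; VV[2]=max(VV[2],msg_vec) then VV[2][2]++ -> VV[2]=[7, 4, 2]
Event 9: LOCAL 0: VV[0][0]++ -> VV[0]=[8, 4, 1]
Final vectors: VV[0]=[8, 4, 1]; VV[1]=[1, 4, 0]; VV[2]=[7, 4, 2]

Answer: 8 4 1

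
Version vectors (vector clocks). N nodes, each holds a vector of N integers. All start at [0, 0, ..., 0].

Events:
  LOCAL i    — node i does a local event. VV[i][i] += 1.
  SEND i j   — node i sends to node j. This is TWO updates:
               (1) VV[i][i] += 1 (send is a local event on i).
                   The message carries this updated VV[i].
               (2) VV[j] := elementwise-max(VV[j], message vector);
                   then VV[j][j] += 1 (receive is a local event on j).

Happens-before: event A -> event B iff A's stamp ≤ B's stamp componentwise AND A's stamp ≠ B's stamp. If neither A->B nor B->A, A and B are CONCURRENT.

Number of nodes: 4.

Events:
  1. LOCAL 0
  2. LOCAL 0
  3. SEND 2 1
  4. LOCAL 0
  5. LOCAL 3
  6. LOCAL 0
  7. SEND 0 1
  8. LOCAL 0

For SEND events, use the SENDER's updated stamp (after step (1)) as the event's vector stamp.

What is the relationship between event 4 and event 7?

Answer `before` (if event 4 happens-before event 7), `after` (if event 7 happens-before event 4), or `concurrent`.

Answer: before

Derivation:
Initial: VV[0]=[0, 0, 0, 0]
Initial: VV[1]=[0, 0, 0, 0]
Initial: VV[2]=[0, 0, 0, 0]
Initial: VV[3]=[0, 0, 0, 0]
Event 1: LOCAL 0: VV[0][0]++ -> VV[0]=[1, 0, 0, 0]
Event 2: LOCAL 0: VV[0][0]++ -> VV[0]=[2, 0, 0, 0]
Event 3: SEND 2->1: VV[2][2]++ -> VV[2]=[0, 0, 1, 0], msg_vec=[0, 0, 1, 0]; VV[1]=max(VV[1],msg_vec) then VV[1][1]++ -> VV[1]=[0, 1, 1, 0]
Event 4: LOCAL 0: VV[0][0]++ -> VV[0]=[3, 0, 0, 0]
Event 5: LOCAL 3: VV[3][3]++ -> VV[3]=[0, 0, 0, 1]
Event 6: LOCAL 0: VV[0][0]++ -> VV[0]=[4, 0, 0, 0]
Event 7: SEND 0->1: VV[0][0]++ -> VV[0]=[5, 0, 0, 0], msg_vec=[5, 0, 0, 0]; VV[1]=max(VV[1],msg_vec) then VV[1][1]++ -> VV[1]=[5, 2, 1, 0]
Event 8: LOCAL 0: VV[0][0]++ -> VV[0]=[6, 0, 0, 0]
Event 4 stamp: [3, 0, 0, 0]
Event 7 stamp: [5, 0, 0, 0]
[3, 0, 0, 0] <= [5, 0, 0, 0]? True
[5, 0, 0, 0] <= [3, 0, 0, 0]? False
Relation: before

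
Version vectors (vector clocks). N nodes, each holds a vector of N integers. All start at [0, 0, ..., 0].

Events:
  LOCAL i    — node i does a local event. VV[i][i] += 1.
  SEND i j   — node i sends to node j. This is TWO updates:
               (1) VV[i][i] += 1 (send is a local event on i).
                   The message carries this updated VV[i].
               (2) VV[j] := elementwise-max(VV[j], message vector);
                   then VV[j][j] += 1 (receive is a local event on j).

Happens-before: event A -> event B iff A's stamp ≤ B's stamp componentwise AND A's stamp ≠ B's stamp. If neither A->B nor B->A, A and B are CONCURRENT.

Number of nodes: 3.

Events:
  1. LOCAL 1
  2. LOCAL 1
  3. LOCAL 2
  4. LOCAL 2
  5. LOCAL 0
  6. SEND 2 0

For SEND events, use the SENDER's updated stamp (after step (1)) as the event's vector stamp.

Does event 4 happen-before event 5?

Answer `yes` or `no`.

Initial: VV[0]=[0, 0, 0]
Initial: VV[1]=[0, 0, 0]
Initial: VV[2]=[0, 0, 0]
Event 1: LOCAL 1: VV[1][1]++ -> VV[1]=[0, 1, 0]
Event 2: LOCAL 1: VV[1][1]++ -> VV[1]=[0, 2, 0]
Event 3: LOCAL 2: VV[2][2]++ -> VV[2]=[0, 0, 1]
Event 4: LOCAL 2: VV[2][2]++ -> VV[2]=[0, 0, 2]
Event 5: LOCAL 0: VV[0][0]++ -> VV[0]=[1, 0, 0]
Event 6: SEND 2->0: VV[2][2]++ -> VV[2]=[0, 0, 3], msg_vec=[0, 0, 3]; VV[0]=max(VV[0],msg_vec) then VV[0][0]++ -> VV[0]=[2, 0, 3]
Event 4 stamp: [0, 0, 2]
Event 5 stamp: [1, 0, 0]
[0, 0, 2] <= [1, 0, 0]? False. Equal? False. Happens-before: False

Answer: no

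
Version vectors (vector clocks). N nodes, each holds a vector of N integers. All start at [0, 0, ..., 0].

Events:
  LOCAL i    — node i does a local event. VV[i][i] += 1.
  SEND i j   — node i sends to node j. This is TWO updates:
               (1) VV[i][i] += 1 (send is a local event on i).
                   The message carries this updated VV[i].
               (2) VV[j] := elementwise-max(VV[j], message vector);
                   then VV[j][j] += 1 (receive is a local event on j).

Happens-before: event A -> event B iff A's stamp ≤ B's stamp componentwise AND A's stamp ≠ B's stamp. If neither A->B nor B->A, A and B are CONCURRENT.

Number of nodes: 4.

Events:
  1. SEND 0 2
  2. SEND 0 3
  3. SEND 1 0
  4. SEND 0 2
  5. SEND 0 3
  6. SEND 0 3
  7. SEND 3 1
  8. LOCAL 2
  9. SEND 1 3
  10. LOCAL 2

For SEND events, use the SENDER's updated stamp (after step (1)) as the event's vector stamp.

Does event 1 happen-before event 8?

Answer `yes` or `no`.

Initial: VV[0]=[0, 0, 0, 0]
Initial: VV[1]=[0, 0, 0, 0]
Initial: VV[2]=[0, 0, 0, 0]
Initial: VV[3]=[0, 0, 0, 0]
Event 1: SEND 0->2: VV[0][0]++ -> VV[0]=[1, 0, 0, 0], msg_vec=[1, 0, 0, 0]; VV[2]=max(VV[2],msg_vec) then VV[2][2]++ -> VV[2]=[1, 0, 1, 0]
Event 2: SEND 0->3: VV[0][0]++ -> VV[0]=[2, 0, 0, 0], msg_vec=[2, 0, 0, 0]; VV[3]=max(VV[3],msg_vec) then VV[3][3]++ -> VV[3]=[2, 0, 0, 1]
Event 3: SEND 1->0: VV[1][1]++ -> VV[1]=[0, 1, 0, 0], msg_vec=[0, 1, 0, 0]; VV[0]=max(VV[0],msg_vec) then VV[0][0]++ -> VV[0]=[3, 1, 0, 0]
Event 4: SEND 0->2: VV[0][0]++ -> VV[0]=[4, 1, 0, 0], msg_vec=[4, 1, 0, 0]; VV[2]=max(VV[2],msg_vec) then VV[2][2]++ -> VV[2]=[4, 1, 2, 0]
Event 5: SEND 0->3: VV[0][0]++ -> VV[0]=[5, 1, 0, 0], msg_vec=[5, 1, 0, 0]; VV[3]=max(VV[3],msg_vec) then VV[3][3]++ -> VV[3]=[5, 1, 0, 2]
Event 6: SEND 0->3: VV[0][0]++ -> VV[0]=[6, 1, 0, 0], msg_vec=[6, 1, 0, 0]; VV[3]=max(VV[3],msg_vec) then VV[3][3]++ -> VV[3]=[6, 1, 0, 3]
Event 7: SEND 3->1: VV[3][3]++ -> VV[3]=[6, 1, 0, 4], msg_vec=[6, 1, 0, 4]; VV[1]=max(VV[1],msg_vec) then VV[1][1]++ -> VV[1]=[6, 2, 0, 4]
Event 8: LOCAL 2: VV[2][2]++ -> VV[2]=[4, 1, 3, 0]
Event 9: SEND 1->3: VV[1][1]++ -> VV[1]=[6, 3, 0, 4], msg_vec=[6, 3, 0, 4]; VV[3]=max(VV[3],msg_vec) then VV[3][3]++ -> VV[3]=[6, 3, 0, 5]
Event 10: LOCAL 2: VV[2][2]++ -> VV[2]=[4, 1, 4, 0]
Event 1 stamp: [1, 0, 0, 0]
Event 8 stamp: [4, 1, 3, 0]
[1, 0, 0, 0] <= [4, 1, 3, 0]? True. Equal? False. Happens-before: True

Answer: yes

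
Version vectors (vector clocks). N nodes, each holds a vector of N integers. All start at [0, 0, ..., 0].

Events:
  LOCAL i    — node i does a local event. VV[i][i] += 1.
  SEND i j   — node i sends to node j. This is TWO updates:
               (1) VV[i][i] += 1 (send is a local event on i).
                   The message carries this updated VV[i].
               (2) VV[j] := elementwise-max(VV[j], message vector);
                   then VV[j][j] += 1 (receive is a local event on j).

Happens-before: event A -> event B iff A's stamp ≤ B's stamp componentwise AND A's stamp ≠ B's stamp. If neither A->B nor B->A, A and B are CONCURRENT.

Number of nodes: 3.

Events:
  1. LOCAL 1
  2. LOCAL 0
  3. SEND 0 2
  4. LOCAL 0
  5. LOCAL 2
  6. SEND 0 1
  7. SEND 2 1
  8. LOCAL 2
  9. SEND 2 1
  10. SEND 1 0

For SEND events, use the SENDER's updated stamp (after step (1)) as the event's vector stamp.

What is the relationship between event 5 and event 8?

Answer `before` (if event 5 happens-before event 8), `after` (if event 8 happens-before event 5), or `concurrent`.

Initial: VV[0]=[0, 0, 0]
Initial: VV[1]=[0, 0, 0]
Initial: VV[2]=[0, 0, 0]
Event 1: LOCAL 1: VV[1][1]++ -> VV[1]=[0, 1, 0]
Event 2: LOCAL 0: VV[0][0]++ -> VV[0]=[1, 0, 0]
Event 3: SEND 0->2: VV[0][0]++ -> VV[0]=[2, 0, 0], msg_vec=[2, 0, 0]; VV[2]=max(VV[2],msg_vec) then VV[2][2]++ -> VV[2]=[2, 0, 1]
Event 4: LOCAL 0: VV[0][0]++ -> VV[0]=[3, 0, 0]
Event 5: LOCAL 2: VV[2][2]++ -> VV[2]=[2, 0, 2]
Event 6: SEND 0->1: VV[0][0]++ -> VV[0]=[4, 0, 0], msg_vec=[4, 0, 0]; VV[1]=max(VV[1],msg_vec) then VV[1][1]++ -> VV[1]=[4, 2, 0]
Event 7: SEND 2->1: VV[2][2]++ -> VV[2]=[2, 0, 3], msg_vec=[2, 0, 3]; VV[1]=max(VV[1],msg_vec) then VV[1][1]++ -> VV[1]=[4, 3, 3]
Event 8: LOCAL 2: VV[2][2]++ -> VV[2]=[2, 0, 4]
Event 9: SEND 2->1: VV[2][2]++ -> VV[2]=[2, 0, 5], msg_vec=[2, 0, 5]; VV[1]=max(VV[1],msg_vec) then VV[1][1]++ -> VV[1]=[4, 4, 5]
Event 10: SEND 1->0: VV[1][1]++ -> VV[1]=[4, 5, 5], msg_vec=[4, 5, 5]; VV[0]=max(VV[0],msg_vec) then VV[0][0]++ -> VV[0]=[5, 5, 5]
Event 5 stamp: [2, 0, 2]
Event 8 stamp: [2, 0, 4]
[2, 0, 2] <= [2, 0, 4]? True
[2, 0, 4] <= [2, 0, 2]? False
Relation: before

Answer: before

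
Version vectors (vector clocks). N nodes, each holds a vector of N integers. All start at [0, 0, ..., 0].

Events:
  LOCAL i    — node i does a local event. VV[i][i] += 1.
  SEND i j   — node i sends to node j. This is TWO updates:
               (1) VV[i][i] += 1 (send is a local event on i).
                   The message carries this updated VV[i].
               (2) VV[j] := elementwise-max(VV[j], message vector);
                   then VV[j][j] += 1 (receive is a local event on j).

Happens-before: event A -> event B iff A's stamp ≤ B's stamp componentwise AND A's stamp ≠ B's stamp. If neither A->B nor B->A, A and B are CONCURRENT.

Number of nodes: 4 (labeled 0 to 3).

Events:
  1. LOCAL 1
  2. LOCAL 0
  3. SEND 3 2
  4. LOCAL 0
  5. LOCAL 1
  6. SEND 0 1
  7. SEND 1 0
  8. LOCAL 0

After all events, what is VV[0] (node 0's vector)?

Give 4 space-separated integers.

Answer: 5 4 0 0

Derivation:
Initial: VV[0]=[0, 0, 0, 0]
Initial: VV[1]=[0, 0, 0, 0]
Initial: VV[2]=[0, 0, 0, 0]
Initial: VV[3]=[0, 0, 0, 0]
Event 1: LOCAL 1: VV[1][1]++ -> VV[1]=[0, 1, 0, 0]
Event 2: LOCAL 0: VV[0][0]++ -> VV[0]=[1, 0, 0, 0]
Event 3: SEND 3->2: VV[3][3]++ -> VV[3]=[0, 0, 0, 1], msg_vec=[0, 0, 0, 1]; VV[2]=max(VV[2],msg_vec) then VV[2][2]++ -> VV[2]=[0, 0, 1, 1]
Event 4: LOCAL 0: VV[0][0]++ -> VV[0]=[2, 0, 0, 0]
Event 5: LOCAL 1: VV[1][1]++ -> VV[1]=[0, 2, 0, 0]
Event 6: SEND 0->1: VV[0][0]++ -> VV[0]=[3, 0, 0, 0], msg_vec=[3, 0, 0, 0]; VV[1]=max(VV[1],msg_vec) then VV[1][1]++ -> VV[1]=[3, 3, 0, 0]
Event 7: SEND 1->0: VV[1][1]++ -> VV[1]=[3, 4, 0, 0], msg_vec=[3, 4, 0, 0]; VV[0]=max(VV[0],msg_vec) then VV[0][0]++ -> VV[0]=[4, 4, 0, 0]
Event 8: LOCAL 0: VV[0][0]++ -> VV[0]=[5, 4, 0, 0]
Final vectors: VV[0]=[5, 4, 0, 0]; VV[1]=[3, 4, 0, 0]; VV[2]=[0, 0, 1, 1]; VV[3]=[0, 0, 0, 1]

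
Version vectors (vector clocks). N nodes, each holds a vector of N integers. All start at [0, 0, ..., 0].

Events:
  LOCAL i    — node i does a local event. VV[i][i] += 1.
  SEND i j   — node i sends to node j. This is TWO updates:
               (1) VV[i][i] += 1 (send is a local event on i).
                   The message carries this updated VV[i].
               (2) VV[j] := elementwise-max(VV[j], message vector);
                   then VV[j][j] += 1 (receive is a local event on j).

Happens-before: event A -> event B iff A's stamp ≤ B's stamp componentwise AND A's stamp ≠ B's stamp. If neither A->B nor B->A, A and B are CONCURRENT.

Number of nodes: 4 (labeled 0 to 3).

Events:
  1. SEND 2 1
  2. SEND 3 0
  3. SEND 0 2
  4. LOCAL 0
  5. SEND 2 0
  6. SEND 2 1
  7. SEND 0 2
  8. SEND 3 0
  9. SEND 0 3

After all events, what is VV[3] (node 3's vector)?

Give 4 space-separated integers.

Answer: 7 0 3 3

Derivation:
Initial: VV[0]=[0, 0, 0, 0]
Initial: VV[1]=[0, 0, 0, 0]
Initial: VV[2]=[0, 0, 0, 0]
Initial: VV[3]=[0, 0, 0, 0]
Event 1: SEND 2->1: VV[2][2]++ -> VV[2]=[0, 0, 1, 0], msg_vec=[0, 0, 1, 0]; VV[1]=max(VV[1],msg_vec) then VV[1][1]++ -> VV[1]=[0, 1, 1, 0]
Event 2: SEND 3->0: VV[3][3]++ -> VV[3]=[0, 0, 0, 1], msg_vec=[0, 0, 0, 1]; VV[0]=max(VV[0],msg_vec) then VV[0][0]++ -> VV[0]=[1, 0, 0, 1]
Event 3: SEND 0->2: VV[0][0]++ -> VV[0]=[2, 0, 0, 1], msg_vec=[2, 0, 0, 1]; VV[2]=max(VV[2],msg_vec) then VV[2][2]++ -> VV[2]=[2, 0, 2, 1]
Event 4: LOCAL 0: VV[0][0]++ -> VV[0]=[3, 0, 0, 1]
Event 5: SEND 2->0: VV[2][2]++ -> VV[2]=[2, 0, 3, 1], msg_vec=[2, 0, 3, 1]; VV[0]=max(VV[0],msg_vec) then VV[0][0]++ -> VV[0]=[4, 0, 3, 1]
Event 6: SEND 2->1: VV[2][2]++ -> VV[2]=[2, 0, 4, 1], msg_vec=[2, 0, 4, 1]; VV[1]=max(VV[1],msg_vec) then VV[1][1]++ -> VV[1]=[2, 2, 4, 1]
Event 7: SEND 0->2: VV[0][0]++ -> VV[0]=[5, 0, 3, 1], msg_vec=[5, 0, 3, 1]; VV[2]=max(VV[2],msg_vec) then VV[2][2]++ -> VV[2]=[5, 0, 5, 1]
Event 8: SEND 3->0: VV[3][3]++ -> VV[3]=[0, 0, 0, 2], msg_vec=[0, 0, 0, 2]; VV[0]=max(VV[0],msg_vec) then VV[0][0]++ -> VV[0]=[6, 0, 3, 2]
Event 9: SEND 0->3: VV[0][0]++ -> VV[0]=[7, 0, 3, 2], msg_vec=[7, 0, 3, 2]; VV[3]=max(VV[3],msg_vec) then VV[3][3]++ -> VV[3]=[7, 0, 3, 3]
Final vectors: VV[0]=[7, 0, 3, 2]; VV[1]=[2, 2, 4, 1]; VV[2]=[5, 0, 5, 1]; VV[3]=[7, 0, 3, 3]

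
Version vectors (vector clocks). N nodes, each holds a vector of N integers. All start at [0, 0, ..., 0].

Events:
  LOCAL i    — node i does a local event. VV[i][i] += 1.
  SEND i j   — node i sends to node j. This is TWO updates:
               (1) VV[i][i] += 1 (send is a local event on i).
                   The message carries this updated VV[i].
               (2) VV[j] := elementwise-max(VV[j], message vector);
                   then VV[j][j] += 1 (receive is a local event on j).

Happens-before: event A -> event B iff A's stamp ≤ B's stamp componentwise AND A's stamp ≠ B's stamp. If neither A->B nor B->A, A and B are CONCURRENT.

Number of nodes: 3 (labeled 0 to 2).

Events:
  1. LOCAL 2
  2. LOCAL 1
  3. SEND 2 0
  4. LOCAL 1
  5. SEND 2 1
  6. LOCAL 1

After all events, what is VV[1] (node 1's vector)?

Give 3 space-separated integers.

Answer: 0 4 3

Derivation:
Initial: VV[0]=[0, 0, 0]
Initial: VV[1]=[0, 0, 0]
Initial: VV[2]=[0, 0, 0]
Event 1: LOCAL 2: VV[2][2]++ -> VV[2]=[0, 0, 1]
Event 2: LOCAL 1: VV[1][1]++ -> VV[1]=[0, 1, 0]
Event 3: SEND 2->0: VV[2][2]++ -> VV[2]=[0, 0, 2], msg_vec=[0, 0, 2]; VV[0]=max(VV[0],msg_vec) then VV[0][0]++ -> VV[0]=[1, 0, 2]
Event 4: LOCAL 1: VV[1][1]++ -> VV[1]=[0, 2, 0]
Event 5: SEND 2->1: VV[2][2]++ -> VV[2]=[0, 0, 3], msg_vec=[0, 0, 3]; VV[1]=max(VV[1],msg_vec) then VV[1][1]++ -> VV[1]=[0, 3, 3]
Event 6: LOCAL 1: VV[1][1]++ -> VV[1]=[0, 4, 3]
Final vectors: VV[0]=[1, 0, 2]; VV[1]=[0, 4, 3]; VV[2]=[0, 0, 3]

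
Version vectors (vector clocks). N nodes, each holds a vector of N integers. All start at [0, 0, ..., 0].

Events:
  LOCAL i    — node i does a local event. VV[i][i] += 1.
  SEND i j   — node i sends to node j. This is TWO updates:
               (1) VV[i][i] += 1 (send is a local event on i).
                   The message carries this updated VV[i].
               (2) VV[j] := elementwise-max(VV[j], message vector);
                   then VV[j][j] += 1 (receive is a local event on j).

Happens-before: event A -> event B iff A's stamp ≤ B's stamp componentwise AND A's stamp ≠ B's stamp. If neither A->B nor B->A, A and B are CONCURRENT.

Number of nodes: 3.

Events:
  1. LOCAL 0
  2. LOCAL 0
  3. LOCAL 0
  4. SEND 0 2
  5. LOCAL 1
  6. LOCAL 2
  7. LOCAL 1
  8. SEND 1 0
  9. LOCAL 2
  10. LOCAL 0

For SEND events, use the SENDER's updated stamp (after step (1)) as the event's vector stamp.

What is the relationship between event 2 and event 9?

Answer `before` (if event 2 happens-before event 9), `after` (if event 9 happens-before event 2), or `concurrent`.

Initial: VV[0]=[0, 0, 0]
Initial: VV[1]=[0, 0, 0]
Initial: VV[2]=[0, 0, 0]
Event 1: LOCAL 0: VV[0][0]++ -> VV[0]=[1, 0, 0]
Event 2: LOCAL 0: VV[0][0]++ -> VV[0]=[2, 0, 0]
Event 3: LOCAL 0: VV[0][0]++ -> VV[0]=[3, 0, 0]
Event 4: SEND 0->2: VV[0][0]++ -> VV[0]=[4, 0, 0], msg_vec=[4, 0, 0]; VV[2]=max(VV[2],msg_vec) then VV[2][2]++ -> VV[2]=[4, 0, 1]
Event 5: LOCAL 1: VV[1][1]++ -> VV[1]=[0, 1, 0]
Event 6: LOCAL 2: VV[2][2]++ -> VV[2]=[4, 0, 2]
Event 7: LOCAL 1: VV[1][1]++ -> VV[1]=[0, 2, 0]
Event 8: SEND 1->0: VV[1][1]++ -> VV[1]=[0, 3, 0], msg_vec=[0, 3, 0]; VV[0]=max(VV[0],msg_vec) then VV[0][0]++ -> VV[0]=[5, 3, 0]
Event 9: LOCAL 2: VV[2][2]++ -> VV[2]=[4, 0, 3]
Event 10: LOCAL 0: VV[0][0]++ -> VV[0]=[6, 3, 0]
Event 2 stamp: [2, 0, 0]
Event 9 stamp: [4, 0, 3]
[2, 0, 0] <= [4, 0, 3]? True
[4, 0, 3] <= [2, 0, 0]? False
Relation: before

Answer: before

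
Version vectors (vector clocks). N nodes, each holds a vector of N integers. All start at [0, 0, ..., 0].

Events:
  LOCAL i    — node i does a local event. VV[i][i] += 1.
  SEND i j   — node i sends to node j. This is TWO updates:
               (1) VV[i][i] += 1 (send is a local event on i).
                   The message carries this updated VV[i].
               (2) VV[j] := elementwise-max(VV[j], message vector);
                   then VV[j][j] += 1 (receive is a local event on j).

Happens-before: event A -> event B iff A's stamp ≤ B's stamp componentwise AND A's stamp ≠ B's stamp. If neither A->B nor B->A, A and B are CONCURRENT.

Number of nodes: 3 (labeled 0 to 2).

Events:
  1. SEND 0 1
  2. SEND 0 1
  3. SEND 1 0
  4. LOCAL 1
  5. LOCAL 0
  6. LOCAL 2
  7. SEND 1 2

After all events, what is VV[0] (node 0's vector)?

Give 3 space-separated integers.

Answer: 4 3 0

Derivation:
Initial: VV[0]=[0, 0, 0]
Initial: VV[1]=[0, 0, 0]
Initial: VV[2]=[0, 0, 0]
Event 1: SEND 0->1: VV[0][0]++ -> VV[0]=[1, 0, 0], msg_vec=[1, 0, 0]; VV[1]=max(VV[1],msg_vec) then VV[1][1]++ -> VV[1]=[1, 1, 0]
Event 2: SEND 0->1: VV[0][0]++ -> VV[0]=[2, 0, 0], msg_vec=[2, 0, 0]; VV[1]=max(VV[1],msg_vec) then VV[1][1]++ -> VV[1]=[2, 2, 0]
Event 3: SEND 1->0: VV[1][1]++ -> VV[1]=[2, 3, 0], msg_vec=[2, 3, 0]; VV[0]=max(VV[0],msg_vec) then VV[0][0]++ -> VV[0]=[3, 3, 0]
Event 4: LOCAL 1: VV[1][1]++ -> VV[1]=[2, 4, 0]
Event 5: LOCAL 0: VV[0][0]++ -> VV[0]=[4, 3, 0]
Event 6: LOCAL 2: VV[2][2]++ -> VV[2]=[0, 0, 1]
Event 7: SEND 1->2: VV[1][1]++ -> VV[1]=[2, 5, 0], msg_vec=[2, 5, 0]; VV[2]=max(VV[2],msg_vec) then VV[2][2]++ -> VV[2]=[2, 5, 2]
Final vectors: VV[0]=[4, 3, 0]; VV[1]=[2, 5, 0]; VV[2]=[2, 5, 2]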